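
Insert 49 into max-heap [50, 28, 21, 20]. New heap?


Append 49: [50, 28, 21, 20, 49]
Bubble up: swap idx 4(49) with idx 1(28)
Result: [50, 49, 21, 20, 28]


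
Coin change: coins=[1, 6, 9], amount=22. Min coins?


dp[0]=0; dp[i]=1+min(dp[i-c] for c in coins)
...dp[17]=4, dp[18]=2, dp[19]=3, dp[20]=4, dp[21]=3, dp[22]=4
Minimum coins for 22 = 4


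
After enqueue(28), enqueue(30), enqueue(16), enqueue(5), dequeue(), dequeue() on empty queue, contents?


enqueue(28) -> [28]
enqueue(30) -> [28, 30]
enqueue(16) -> [28, 30, 16]
enqueue(5) -> [28, 30, 16, 5]
dequeue() returns 28 -> [30, 16, 5]
dequeue() returns 30 -> [16, 5]
Final queue (front to back): [16, 5]


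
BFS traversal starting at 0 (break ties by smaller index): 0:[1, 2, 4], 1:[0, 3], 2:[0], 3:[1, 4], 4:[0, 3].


BFS queue: start with [0]
Visit order: [0, 1, 2, 4, 3]


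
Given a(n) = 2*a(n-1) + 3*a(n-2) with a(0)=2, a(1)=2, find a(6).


Build bottom-up:
...a(4)=82, a(5)=242, a(6)=2*242+3*82=730


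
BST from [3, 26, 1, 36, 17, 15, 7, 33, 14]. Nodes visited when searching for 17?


BST root = 3
Search for 17: compare at each node
Path: [3, 26, 17]


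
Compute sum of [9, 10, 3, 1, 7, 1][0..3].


Prefix sums: [0, 9, 19, 22, 23, 30, 31]
Sum[0..3] = prefix[4] - prefix[0] = 23 - 0 = 23


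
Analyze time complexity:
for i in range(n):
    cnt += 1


Per nesting level: O(n) = O(n)
Complexity: O(n)


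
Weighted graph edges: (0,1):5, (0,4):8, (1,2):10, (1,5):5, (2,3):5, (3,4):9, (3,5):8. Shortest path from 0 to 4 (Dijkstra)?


Dijkstra from 0:
Distances: {0: 0, 1: 5, 2: 15, 3: 17, 4: 8, 5: 10}
Shortest distance to 4 = 8, path = [0, 4]


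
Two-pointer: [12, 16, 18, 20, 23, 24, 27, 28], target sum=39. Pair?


Two pointers: lo=0, hi=7
Found pair: (12, 27) summing to 39


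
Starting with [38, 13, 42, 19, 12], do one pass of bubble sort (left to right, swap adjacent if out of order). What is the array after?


After one pass: [13, 38, 19, 12, 42]


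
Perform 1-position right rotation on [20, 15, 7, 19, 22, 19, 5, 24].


Right rotate by 1: [24, 20, 15, 7, 19, 22, 19, 5]


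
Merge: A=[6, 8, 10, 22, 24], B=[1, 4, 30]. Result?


Compare heads, take smaller each step.
Merged: [1, 4, 6, 8, 10, 22, 24, 30]


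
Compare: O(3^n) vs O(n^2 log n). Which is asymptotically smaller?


n^2 log n grows slower than exponential (base 3)
O(n^2 log n) is asymptotically smaller; O(3^n) grows faster


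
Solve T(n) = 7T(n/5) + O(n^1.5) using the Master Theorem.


a=7, b=5, c=1.5. log_5(7)=1.209 < c=1.5. Case 3: O(n^c) = O(n^1.500)
Complexity: O(n^1.500)


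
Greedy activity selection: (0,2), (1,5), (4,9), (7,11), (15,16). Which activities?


Greedy: pick earliest-ending, then skip overlaps.
Selected (3 activities): [(0, 2), (4, 9), (15, 16)]


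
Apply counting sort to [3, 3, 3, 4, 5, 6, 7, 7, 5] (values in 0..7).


Count array: [0, 0, 0, 3, 1, 2, 1, 2]
Reconstruct: [3, 3, 3, 4, 5, 5, 6, 7, 7]


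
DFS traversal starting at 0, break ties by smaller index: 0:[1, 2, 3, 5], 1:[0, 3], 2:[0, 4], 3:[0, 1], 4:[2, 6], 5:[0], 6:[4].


DFS stack-based: start with [0]
Visit order: [0, 1, 3, 2, 4, 6, 5]


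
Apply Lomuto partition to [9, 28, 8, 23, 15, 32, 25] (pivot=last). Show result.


Elements <= 25 go left of pivot.
Result: [9, 8, 23, 15, 25, 32, 28], pivot at index 4


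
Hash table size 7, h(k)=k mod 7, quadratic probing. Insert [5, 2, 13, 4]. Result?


Insertions: 5->slot 5; 2->slot 2; 13->slot 6; 4->slot 4
Table: [None, None, 2, None, 4, 5, 13]


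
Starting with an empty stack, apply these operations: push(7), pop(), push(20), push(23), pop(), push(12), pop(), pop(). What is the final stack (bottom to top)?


push(7) -> [7]
pop() returns 7 -> []
push(20) -> [20]
push(23) -> [20, 23]
pop() returns 23 -> [20]
push(12) -> [20, 12]
pop() returns 12 -> [20]
pop() returns 20 -> []
Final stack (bottom to top): []


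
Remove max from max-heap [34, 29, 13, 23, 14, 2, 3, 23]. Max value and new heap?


Max = 34
Replace root with last, heapify down
Resulting heap: [29, 23, 13, 23, 14, 2, 3]


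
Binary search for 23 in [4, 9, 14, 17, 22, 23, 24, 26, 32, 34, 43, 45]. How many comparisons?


Search for 23:
[0,11] mid=5 arr[5]=23
Total: 1 comparisons


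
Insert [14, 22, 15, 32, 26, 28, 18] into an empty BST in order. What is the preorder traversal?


Root = 14; build tree by BST insertion.
Preorder traversal: [14, 22, 15, 18, 32, 26, 28]


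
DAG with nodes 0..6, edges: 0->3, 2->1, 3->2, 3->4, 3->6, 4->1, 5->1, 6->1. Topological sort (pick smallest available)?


Kahn's algorithm, process smallest node first
Order: [0, 3, 2, 4, 5, 6, 1]


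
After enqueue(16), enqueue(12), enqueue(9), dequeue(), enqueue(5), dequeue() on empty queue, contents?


enqueue(16) -> [16]
enqueue(12) -> [16, 12]
enqueue(9) -> [16, 12, 9]
dequeue() returns 16 -> [12, 9]
enqueue(5) -> [12, 9, 5]
dequeue() returns 12 -> [9, 5]
Final queue (front to back): [9, 5]


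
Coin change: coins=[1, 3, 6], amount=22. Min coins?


dp[0]=0; dp[i]=1+min(dp[i-c] for c in coins)
...dp[17]=5, dp[18]=3, dp[19]=4, dp[20]=5, dp[21]=4, dp[22]=5
Minimum coins for 22 = 5


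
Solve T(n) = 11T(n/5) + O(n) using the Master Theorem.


a=11, b=5, c=1. log_5(11)=1.490 > c=1. Case 1: O(n^log_b(a)) = O(n^1.490)
Complexity: O(n^1.490)


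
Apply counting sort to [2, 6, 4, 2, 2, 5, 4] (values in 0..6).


Count array: [0, 0, 3, 0, 2, 1, 1]
Reconstruct: [2, 2, 2, 4, 4, 5, 6]


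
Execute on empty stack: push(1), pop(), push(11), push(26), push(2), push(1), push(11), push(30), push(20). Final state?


push(1) -> [1]
pop() returns 1 -> []
push(11) -> [11]
push(26) -> [11, 26]
push(2) -> [11, 26, 2]
push(1) -> [11, 26, 2, 1]
push(11) -> [11, 26, 2, 1, 11]
push(30) -> [11, 26, 2, 1, 11, 30]
push(20) -> [11, 26, 2, 1, 11, 30, 20]
Final stack (bottom to top): [11, 26, 2, 1, 11, 30, 20]


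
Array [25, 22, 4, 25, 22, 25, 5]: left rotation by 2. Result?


Left rotate by 2: [4, 25, 22, 25, 5, 25, 22]


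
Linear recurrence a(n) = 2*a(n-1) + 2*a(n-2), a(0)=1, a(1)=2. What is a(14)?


Build bottom-up:
...a(12)=136384, a(13)=372608, a(14)=2*372608+2*136384=1017984


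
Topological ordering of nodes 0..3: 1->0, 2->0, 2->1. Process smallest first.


Kahn's algorithm, process smallest node first
Order: [2, 1, 0, 3]


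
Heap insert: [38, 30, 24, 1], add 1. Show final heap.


Append 1: [38, 30, 24, 1, 1]
Bubble up: no swaps needed
Result: [38, 30, 24, 1, 1]


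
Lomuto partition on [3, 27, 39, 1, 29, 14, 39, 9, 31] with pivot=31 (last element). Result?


Elements <= 31 go left of pivot.
Result: [3, 27, 1, 29, 14, 9, 31, 39, 39], pivot at index 6


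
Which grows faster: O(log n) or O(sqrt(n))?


logarithmic grows slower than sublinear
O(log n) is asymptotically smaller; O(sqrt(n)) grows faster


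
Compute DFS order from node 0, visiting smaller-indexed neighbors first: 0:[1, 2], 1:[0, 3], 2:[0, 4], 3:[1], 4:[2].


DFS stack-based: start with [0]
Visit order: [0, 1, 3, 2, 4]


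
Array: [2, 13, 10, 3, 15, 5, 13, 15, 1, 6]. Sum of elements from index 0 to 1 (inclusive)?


Prefix sums: [0, 2, 15, 25, 28, 43, 48, 61, 76, 77, 83]
Sum[0..1] = prefix[2] - prefix[0] = 15 - 0 = 15


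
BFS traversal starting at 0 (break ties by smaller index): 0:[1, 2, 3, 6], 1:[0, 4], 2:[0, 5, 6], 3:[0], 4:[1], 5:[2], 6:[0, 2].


BFS queue: start with [0]
Visit order: [0, 1, 2, 3, 6, 4, 5]


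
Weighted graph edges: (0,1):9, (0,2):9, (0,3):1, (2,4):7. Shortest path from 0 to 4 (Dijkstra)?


Dijkstra from 0:
Distances: {0: 0, 1: 9, 2: 9, 3: 1, 4: 16}
Shortest distance to 4 = 16, path = [0, 2, 4]


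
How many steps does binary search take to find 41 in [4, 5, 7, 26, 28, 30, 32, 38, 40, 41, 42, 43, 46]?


Search for 41:
[0,12] mid=6 arr[6]=32
[7,12] mid=9 arr[9]=41
Total: 2 comparisons


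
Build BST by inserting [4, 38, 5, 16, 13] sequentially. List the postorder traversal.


Root = 4; build tree by BST insertion.
Postorder traversal: [13, 16, 5, 38, 4]


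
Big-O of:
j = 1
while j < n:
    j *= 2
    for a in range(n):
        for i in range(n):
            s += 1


Per nesting level: O(log n) * O(n) * O(n) = O(n^2 log n)
Complexity: O(n^2 log n)


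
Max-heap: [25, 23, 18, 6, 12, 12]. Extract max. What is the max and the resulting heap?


Max = 25
Replace root with last, heapify down
Resulting heap: [23, 12, 18, 6, 12]


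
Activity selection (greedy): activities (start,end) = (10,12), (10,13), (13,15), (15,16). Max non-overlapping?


Greedy: pick earliest-ending, then skip overlaps.
Selected (3 activities): [(10, 12), (13, 15), (15, 16)]


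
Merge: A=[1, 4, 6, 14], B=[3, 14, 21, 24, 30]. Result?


Compare heads, take smaller each step.
Merged: [1, 3, 4, 6, 14, 14, 21, 24, 30]


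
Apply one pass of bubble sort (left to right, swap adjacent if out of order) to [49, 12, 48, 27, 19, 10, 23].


After one pass: [12, 48, 27, 19, 10, 23, 49]


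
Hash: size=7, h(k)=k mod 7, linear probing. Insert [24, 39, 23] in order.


Insertions: 24->slot 3; 39->slot 4; 23->slot 2
Table: [None, None, 23, 24, 39, None, None]


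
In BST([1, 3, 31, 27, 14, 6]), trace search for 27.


BST root = 1
Search for 27: compare at each node
Path: [1, 3, 31, 27]


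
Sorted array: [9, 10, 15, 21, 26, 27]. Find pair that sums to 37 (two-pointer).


Two pointers: lo=0, hi=5
Found pair: (10, 27) summing to 37


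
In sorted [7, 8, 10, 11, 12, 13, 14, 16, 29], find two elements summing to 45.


Two pointers: lo=0, hi=8
Found pair: (16, 29) summing to 45


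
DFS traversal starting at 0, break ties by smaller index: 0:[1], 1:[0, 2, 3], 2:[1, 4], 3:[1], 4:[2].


DFS stack-based: start with [0]
Visit order: [0, 1, 2, 4, 3]


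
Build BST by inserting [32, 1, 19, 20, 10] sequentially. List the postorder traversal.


Root = 32; build tree by BST insertion.
Postorder traversal: [10, 20, 19, 1, 32]


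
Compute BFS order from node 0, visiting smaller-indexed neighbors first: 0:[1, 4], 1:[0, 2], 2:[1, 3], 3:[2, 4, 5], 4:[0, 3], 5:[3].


BFS queue: start with [0]
Visit order: [0, 1, 4, 2, 3, 5]


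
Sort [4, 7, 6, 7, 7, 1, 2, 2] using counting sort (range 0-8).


Count array: [0, 1, 2, 0, 1, 0, 1, 3, 0]
Reconstruct: [1, 2, 2, 4, 6, 7, 7, 7]


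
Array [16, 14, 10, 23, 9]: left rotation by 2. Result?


Left rotate by 2: [10, 23, 9, 16, 14]


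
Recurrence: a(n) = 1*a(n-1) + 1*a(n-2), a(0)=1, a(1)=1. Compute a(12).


Build bottom-up:
...a(10)=89, a(11)=144, a(12)=1*144+1*89=233


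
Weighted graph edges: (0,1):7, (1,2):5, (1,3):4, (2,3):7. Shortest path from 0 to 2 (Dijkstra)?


Dijkstra from 0:
Distances: {0: 0, 1: 7, 2: 12, 3: 11}
Shortest distance to 2 = 12, path = [0, 1, 2]


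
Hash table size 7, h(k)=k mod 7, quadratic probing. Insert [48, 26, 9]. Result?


Insertions: 48->slot 6; 26->slot 5; 9->slot 2
Table: [None, None, 9, None, None, 26, 48]


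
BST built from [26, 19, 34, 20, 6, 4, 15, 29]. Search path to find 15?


BST root = 26
Search for 15: compare at each node
Path: [26, 19, 6, 15]


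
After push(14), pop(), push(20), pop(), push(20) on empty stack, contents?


push(14) -> [14]
pop() returns 14 -> []
push(20) -> [20]
pop() returns 20 -> []
push(20) -> [20]
Final stack (bottom to top): [20]


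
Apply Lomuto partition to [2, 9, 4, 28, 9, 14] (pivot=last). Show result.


Elements <= 14 go left of pivot.
Result: [2, 9, 4, 9, 14, 28], pivot at index 4


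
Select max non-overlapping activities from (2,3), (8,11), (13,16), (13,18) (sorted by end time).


Greedy: pick earliest-ending, then skip overlaps.
Selected (3 activities): [(2, 3), (8, 11), (13, 16)]


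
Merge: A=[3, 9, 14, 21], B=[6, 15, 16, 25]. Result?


Compare heads, take smaller each step.
Merged: [3, 6, 9, 14, 15, 16, 21, 25]


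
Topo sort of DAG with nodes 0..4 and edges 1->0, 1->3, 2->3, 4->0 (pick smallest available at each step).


Kahn's algorithm, process smallest node first
Order: [1, 2, 3, 4, 0]


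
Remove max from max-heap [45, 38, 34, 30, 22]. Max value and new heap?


Max = 45
Replace root with last, heapify down
Resulting heap: [38, 30, 34, 22]


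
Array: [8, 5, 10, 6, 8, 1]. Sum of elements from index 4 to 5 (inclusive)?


Prefix sums: [0, 8, 13, 23, 29, 37, 38]
Sum[4..5] = prefix[6] - prefix[4] = 38 - 29 = 9


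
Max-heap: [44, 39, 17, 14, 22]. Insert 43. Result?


Append 43: [44, 39, 17, 14, 22, 43]
Bubble up: swap idx 5(43) with idx 2(17)
Result: [44, 39, 43, 14, 22, 17]


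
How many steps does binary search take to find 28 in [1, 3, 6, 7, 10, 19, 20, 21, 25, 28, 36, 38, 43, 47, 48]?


Search for 28:
[0,14] mid=7 arr[7]=21
[8,14] mid=11 arr[11]=38
[8,10] mid=9 arr[9]=28
Total: 3 comparisons


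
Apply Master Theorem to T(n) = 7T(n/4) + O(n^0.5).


a=7, b=4, c=0.5. log_4(7)=1.404 > c=0.5. Case 1: O(n^log_b(a)) = O(n^1.404)
Complexity: O(n^1.404)


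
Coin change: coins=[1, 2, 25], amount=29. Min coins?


dp[0]=0; dp[i]=1+min(dp[i-c] for c in coins)
...dp[24]=12, dp[25]=1, dp[26]=2, dp[27]=2, dp[28]=3, dp[29]=3
Minimum coins for 29 = 3


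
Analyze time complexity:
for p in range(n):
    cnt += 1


Per nesting level: O(n) = O(n)
Complexity: O(n)


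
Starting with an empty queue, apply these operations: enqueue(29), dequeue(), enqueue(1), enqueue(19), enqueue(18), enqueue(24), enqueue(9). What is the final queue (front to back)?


enqueue(29) -> [29]
dequeue() returns 29 -> []
enqueue(1) -> [1]
enqueue(19) -> [1, 19]
enqueue(18) -> [1, 19, 18]
enqueue(24) -> [1, 19, 18, 24]
enqueue(9) -> [1, 19, 18, 24, 9]
Final queue (front to back): [1, 19, 18, 24, 9]


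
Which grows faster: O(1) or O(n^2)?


constant grows slower than quadratic
O(1) is asymptotically smaller; O(n^2) grows faster


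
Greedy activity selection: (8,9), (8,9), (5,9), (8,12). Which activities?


Greedy: pick earliest-ending, then skip overlaps.
Selected (1 activities): [(8, 9)]


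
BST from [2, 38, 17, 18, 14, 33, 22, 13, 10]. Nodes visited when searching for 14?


BST root = 2
Search for 14: compare at each node
Path: [2, 38, 17, 14]


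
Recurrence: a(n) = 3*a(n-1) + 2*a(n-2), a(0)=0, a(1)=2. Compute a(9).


Build bottom-up:
...a(7)=3526, a(8)=12558, a(9)=3*12558+2*3526=44726


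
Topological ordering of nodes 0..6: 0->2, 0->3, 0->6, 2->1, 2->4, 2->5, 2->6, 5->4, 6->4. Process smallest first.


Kahn's algorithm, process smallest node first
Order: [0, 2, 1, 3, 5, 6, 4]


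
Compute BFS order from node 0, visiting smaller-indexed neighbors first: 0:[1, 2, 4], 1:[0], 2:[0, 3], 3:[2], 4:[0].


BFS queue: start with [0]
Visit order: [0, 1, 2, 4, 3]


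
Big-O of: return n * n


Analysis: constant-time operation, no loop
Complexity: O(1)


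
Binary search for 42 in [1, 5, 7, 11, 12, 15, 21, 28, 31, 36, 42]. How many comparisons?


Search for 42:
[0,10] mid=5 arr[5]=15
[6,10] mid=8 arr[8]=31
[9,10] mid=9 arr[9]=36
[10,10] mid=10 arr[10]=42
Total: 4 comparisons


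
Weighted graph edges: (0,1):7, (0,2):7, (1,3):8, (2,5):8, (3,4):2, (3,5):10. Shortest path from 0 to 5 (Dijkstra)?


Dijkstra from 0:
Distances: {0: 0, 1: 7, 2: 7, 3: 15, 4: 17, 5: 15}
Shortest distance to 5 = 15, path = [0, 2, 5]


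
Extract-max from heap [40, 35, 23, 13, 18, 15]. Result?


Max = 40
Replace root with last, heapify down
Resulting heap: [35, 18, 23, 13, 15]


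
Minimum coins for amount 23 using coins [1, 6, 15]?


dp[0]=0; dp[i]=1+min(dp[i-c] for c in coins)
...dp[18]=3, dp[19]=4, dp[20]=5, dp[21]=2, dp[22]=3, dp[23]=4
Minimum coins for 23 = 4


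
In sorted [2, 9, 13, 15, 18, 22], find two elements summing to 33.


Two pointers: lo=0, hi=5
Found pair: (15, 18) summing to 33


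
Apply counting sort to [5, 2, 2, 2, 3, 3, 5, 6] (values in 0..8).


Count array: [0, 0, 3, 2, 0, 2, 1, 0, 0]
Reconstruct: [2, 2, 2, 3, 3, 5, 5, 6]


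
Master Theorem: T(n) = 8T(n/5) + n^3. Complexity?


a=8, b=5, c=3. log_5(8)=1.292 < c=3. Case 3: O(n^c) = O(n^3)
Complexity: O(n^3)


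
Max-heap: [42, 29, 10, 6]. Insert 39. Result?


Append 39: [42, 29, 10, 6, 39]
Bubble up: swap idx 4(39) with idx 1(29)
Result: [42, 39, 10, 6, 29]


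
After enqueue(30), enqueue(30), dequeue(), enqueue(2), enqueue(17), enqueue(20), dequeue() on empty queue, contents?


enqueue(30) -> [30]
enqueue(30) -> [30, 30]
dequeue() returns 30 -> [30]
enqueue(2) -> [30, 2]
enqueue(17) -> [30, 2, 17]
enqueue(20) -> [30, 2, 17, 20]
dequeue() returns 30 -> [2, 17, 20]
Final queue (front to back): [2, 17, 20]


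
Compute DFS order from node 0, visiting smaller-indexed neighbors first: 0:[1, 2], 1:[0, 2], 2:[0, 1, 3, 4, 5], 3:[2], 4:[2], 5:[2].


DFS stack-based: start with [0]
Visit order: [0, 1, 2, 3, 4, 5]


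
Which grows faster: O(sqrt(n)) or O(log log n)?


double-logarithmic grows slower than sublinear
O(log log n) is asymptotically smaller; O(sqrt(n)) grows faster


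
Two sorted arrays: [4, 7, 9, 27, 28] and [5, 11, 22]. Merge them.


Compare heads, take smaller each step.
Merged: [4, 5, 7, 9, 11, 22, 27, 28]


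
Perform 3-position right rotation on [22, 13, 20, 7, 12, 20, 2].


Right rotate by 3: [12, 20, 2, 22, 13, 20, 7]


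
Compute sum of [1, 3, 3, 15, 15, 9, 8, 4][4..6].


Prefix sums: [0, 1, 4, 7, 22, 37, 46, 54, 58]
Sum[4..6] = prefix[7] - prefix[4] = 54 - 22 = 32


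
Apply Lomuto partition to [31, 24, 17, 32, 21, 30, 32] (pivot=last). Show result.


Elements <= 32 go left of pivot.
Result: [31, 24, 17, 32, 21, 30, 32], pivot at index 6


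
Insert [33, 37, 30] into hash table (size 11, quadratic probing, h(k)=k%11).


Insertions: 33->slot 0; 37->slot 4; 30->slot 8
Table: [33, None, None, None, 37, None, None, None, 30, None, None]


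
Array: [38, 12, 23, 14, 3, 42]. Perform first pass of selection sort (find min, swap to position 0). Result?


After one pass: [3, 12, 23, 14, 38, 42]


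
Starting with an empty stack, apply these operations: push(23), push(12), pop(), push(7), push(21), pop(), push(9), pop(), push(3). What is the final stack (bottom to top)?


push(23) -> [23]
push(12) -> [23, 12]
pop() returns 12 -> [23]
push(7) -> [23, 7]
push(21) -> [23, 7, 21]
pop() returns 21 -> [23, 7]
push(9) -> [23, 7, 9]
pop() returns 9 -> [23, 7]
push(3) -> [23, 7, 3]
Final stack (bottom to top): [23, 7, 3]


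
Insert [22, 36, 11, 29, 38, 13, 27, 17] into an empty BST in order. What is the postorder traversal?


Root = 22; build tree by BST insertion.
Postorder traversal: [17, 13, 11, 27, 29, 38, 36, 22]


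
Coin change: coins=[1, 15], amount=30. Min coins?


dp[0]=0; dp[i]=1+min(dp[i-c] for c in coins)
...dp[25]=11, dp[26]=12, dp[27]=13, dp[28]=14, dp[29]=15, dp[30]=2
Minimum coins for 30 = 2


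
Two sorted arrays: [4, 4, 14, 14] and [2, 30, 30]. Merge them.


Compare heads, take smaller each step.
Merged: [2, 4, 4, 14, 14, 30, 30]


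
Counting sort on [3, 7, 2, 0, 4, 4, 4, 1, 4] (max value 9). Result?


Count array: [1, 1, 1, 1, 4, 0, 0, 1, 0, 0]
Reconstruct: [0, 1, 2, 3, 4, 4, 4, 4, 7]


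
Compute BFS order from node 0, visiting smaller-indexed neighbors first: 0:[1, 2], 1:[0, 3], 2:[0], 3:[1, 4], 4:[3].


BFS queue: start with [0]
Visit order: [0, 1, 2, 3, 4]


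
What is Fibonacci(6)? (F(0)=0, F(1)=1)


F(n)=F(n-1)+F(n-2)
...F(4)=3, F(5)=5, F(6)=8


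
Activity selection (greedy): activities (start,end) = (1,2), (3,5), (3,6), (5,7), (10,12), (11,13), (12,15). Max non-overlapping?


Greedy: pick earliest-ending, then skip overlaps.
Selected (5 activities): [(1, 2), (3, 5), (5, 7), (10, 12), (12, 15)]


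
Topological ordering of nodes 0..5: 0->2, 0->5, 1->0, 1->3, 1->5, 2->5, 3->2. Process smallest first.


Kahn's algorithm, process smallest node first
Order: [1, 0, 3, 2, 4, 5]


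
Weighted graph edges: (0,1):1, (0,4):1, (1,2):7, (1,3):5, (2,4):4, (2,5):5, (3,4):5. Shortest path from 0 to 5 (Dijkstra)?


Dijkstra from 0:
Distances: {0: 0, 1: 1, 2: 5, 3: 6, 4: 1, 5: 10}
Shortest distance to 5 = 10, path = [0, 4, 2, 5]


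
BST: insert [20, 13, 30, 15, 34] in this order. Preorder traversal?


Root = 20; build tree by BST insertion.
Preorder traversal: [20, 13, 15, 30, 34]


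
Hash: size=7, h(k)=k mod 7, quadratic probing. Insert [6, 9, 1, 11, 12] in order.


Insertions: 6->slot 6; 9->slot 2; 1->slot 1; 11->slot 4; 12->slot 5
Table: [None, 1, 9, None, 11, 12, 6]


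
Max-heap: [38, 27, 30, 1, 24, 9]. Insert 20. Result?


Append 20: [38, 27, 30, 1, 24, 9, 20]
Bubble up: no swaps needed
Result: [38, 27, 30, 1, 24, 9, 20]


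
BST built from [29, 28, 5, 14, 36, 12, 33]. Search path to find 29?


BST root = 29
Search for 29: compare at each node
Path: [29]


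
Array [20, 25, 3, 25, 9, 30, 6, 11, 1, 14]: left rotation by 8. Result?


Left rotate by 8: [1, 14, 20, 25, 3, 25, 9, 30, 6, 11]


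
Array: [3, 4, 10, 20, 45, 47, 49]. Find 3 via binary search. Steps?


Search for 3:
[0,6] mid=3 arr[3]=20
[0,2] mid=1 arr[1]=4
[0,0] mid=0 arr[0]=3
Total: 3 comparisons


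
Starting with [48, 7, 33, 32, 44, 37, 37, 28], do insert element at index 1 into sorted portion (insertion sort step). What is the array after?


After one pass: [7, 48, 33, 32, 44, 37, 37, 28]


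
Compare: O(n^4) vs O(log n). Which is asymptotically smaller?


logarithmic grows slower than quartic
O(log n) is asymptotically smaller; O(n^4) grows faster


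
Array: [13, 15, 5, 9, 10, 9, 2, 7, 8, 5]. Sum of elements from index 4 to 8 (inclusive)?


Prefix sums: [0, 13, 28, 33, 42, 52, 61, 63, 70, 78, 83]
Sum[4..8] = prefix[9] - prefix[4] = 78 - 42 = 36


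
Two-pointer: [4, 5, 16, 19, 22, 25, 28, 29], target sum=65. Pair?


Two pointers: lo=0, hi=7
No pair sums to 65


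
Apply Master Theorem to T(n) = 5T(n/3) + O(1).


a=5, b=3, c=0. log_3(5)=1.465 > c=0. Case 1: O(n^log_b(a)) = O(n^1.465)
Complexity: O(n^1.465)


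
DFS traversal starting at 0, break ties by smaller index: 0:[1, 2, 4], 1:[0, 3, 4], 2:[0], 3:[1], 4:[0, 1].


DFS stack-based: start with [0]
Visit order: [0, 1, 3, 4, 2]


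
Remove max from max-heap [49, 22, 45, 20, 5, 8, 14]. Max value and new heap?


Max = 49
Replace root with last, heapify down
Resulting heap: [45, 22, 14, 20, 5, 8]


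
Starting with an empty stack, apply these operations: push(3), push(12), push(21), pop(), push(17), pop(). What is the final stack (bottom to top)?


push(3) -> [3]
push(12) -> [3, 12]
push(21) -> [3, 12, 21]
pop() returns 21 -> [3, 12]
push(17) -> [3, 12, 17]
pop() returns 17 -> [3, 12]
Final stack (bottom to top): [3, 12]


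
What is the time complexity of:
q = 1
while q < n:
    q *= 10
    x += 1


Per nesting level: O(log n) = O(log n)
Complexity: O(log n)


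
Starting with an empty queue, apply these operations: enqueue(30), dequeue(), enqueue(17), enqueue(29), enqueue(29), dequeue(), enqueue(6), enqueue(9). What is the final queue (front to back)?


enqueue(30) -> [30]
dequeue() returns 30 -> []
enqueue(17) -> [17]
enqueue(29) -> [17, 29]
enqueue(29) -> [17, 29, 29]
dequeue() returns 17 -> [29, 29]
enqueue(6) -> [29, 29, 6]
enqueue(9) -> [29, 29, 6, 9]
Final queue (front to back): [29, 29, 6, 9]


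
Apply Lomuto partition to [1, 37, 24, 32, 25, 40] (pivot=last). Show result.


Elements <= 40 go left of pivot.
Result: [1, 37, 24, 32, 25, 40], pivot at index 5


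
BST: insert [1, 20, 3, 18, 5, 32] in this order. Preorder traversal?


Root = 1; build tree by BST insertion.
Preorder traversal: [1, 20, 3, 18, 5, 32]


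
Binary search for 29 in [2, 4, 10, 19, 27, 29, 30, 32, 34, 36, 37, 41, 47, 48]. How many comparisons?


Search for 29:
[0,13] mid=6 arr[6]=30
[0,5] mid=2 arr[2]=10
[3,5] mid=4 arr[4]=27
[5,5] mid=5 arr[5]=29
Total: 4 comparisons


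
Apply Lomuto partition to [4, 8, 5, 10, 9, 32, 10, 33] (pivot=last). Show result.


Elements <= 33 go left of pivot.
Result: [4, 8, 5, 10, 9, 32, 10, 33], pivot at index 7


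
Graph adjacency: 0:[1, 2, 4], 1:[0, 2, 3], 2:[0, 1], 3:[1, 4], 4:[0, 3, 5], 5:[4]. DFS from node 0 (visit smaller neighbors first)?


DFS stack-based: start with [0]
Visit order: [0, 1, 2, 3, 4, 5]


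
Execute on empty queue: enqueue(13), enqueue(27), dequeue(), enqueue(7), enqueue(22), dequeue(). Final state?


enqueue(13) -> [13]
enqueue(27) -> [13, 27]
dequeue() returns 13 -> [27]
enqueue(7) -> [27, 7]
enqueue(22) -> [27, 7, 22]
dequeue() returns 27 -> [7, 22]
Final queue (front to back): [7, 22]


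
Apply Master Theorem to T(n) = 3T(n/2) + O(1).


a=3, b=2, c=0. log_2(3)=1.585 > c=0. Case 1: O(n^log_b(a)) = O(n^1.585)
Complexity: O(n^1.585)


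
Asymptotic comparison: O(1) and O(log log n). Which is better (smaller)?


constant grows slower than double-logarithmic
O(1) is asymptotically smaller; O(log log n) grows faster


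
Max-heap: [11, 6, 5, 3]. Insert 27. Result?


Append 27: [11, 6, 5, 3, 27]
Bubble up: swap idx 4(27) with idx 1(6); swap idx 1(27) with idx 0(11)
Result: [27, 11, 5, 3, 6]


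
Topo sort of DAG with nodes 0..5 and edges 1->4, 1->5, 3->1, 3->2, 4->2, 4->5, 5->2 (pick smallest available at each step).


Kahn's algorithm, process smallest node first
Order: [0, 3, 1, 4, 5, 2]


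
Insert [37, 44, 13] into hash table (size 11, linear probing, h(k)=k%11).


Insertions: 37->slot 4; 44->slot 0; 13->slot 2
Table: [44, None, 13, None, 37, None, None, None, None, None, None]


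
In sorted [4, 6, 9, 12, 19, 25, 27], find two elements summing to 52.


Two pointers: lo=0, hi=6
Found pair: (25, 27) summing to 52


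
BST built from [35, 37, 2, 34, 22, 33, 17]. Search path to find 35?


BST root = 35
Search for 35: compare at each node
Path: [35]


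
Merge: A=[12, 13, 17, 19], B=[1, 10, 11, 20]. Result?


Compare heads, take smaller each step.
Merged: [1, 10, 11, 12, 13, 17, 19, 20]


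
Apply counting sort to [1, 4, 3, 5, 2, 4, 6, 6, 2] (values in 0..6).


Count array: [0, 1, 2, 1, 2, 1, 2]
Reconstruct: [1, 2, 2, 3, 4, 4, 5, 6, 6]


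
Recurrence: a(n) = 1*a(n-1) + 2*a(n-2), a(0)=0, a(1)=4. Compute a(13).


Build bottom-up:
...a(11)=2732, a(12)=5460, a(13)=1*5460+2*2732=10924


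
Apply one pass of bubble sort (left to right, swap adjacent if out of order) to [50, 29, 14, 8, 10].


After one pass: [29, 14, 8, 10, 50]


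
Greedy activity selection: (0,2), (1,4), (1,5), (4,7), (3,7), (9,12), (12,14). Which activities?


Greedy: pick earliest-ending, then skip overlaps.
Selected (4 activities): [(0, 2), (4, 7), (9, 12), (12, 14)]


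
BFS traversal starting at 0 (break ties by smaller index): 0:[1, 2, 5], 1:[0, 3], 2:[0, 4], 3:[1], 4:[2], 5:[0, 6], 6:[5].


BFS queue: start with [0]
Visit order: [0, 1, 2, 5, 3, 4, 6]


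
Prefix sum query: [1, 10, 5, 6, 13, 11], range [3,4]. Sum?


Prefix sums: [0, 1, 11, 16, 22, 35, 46]
Sum[3..4] = prefix[5] - prefix[3] = 35 - 16 = 19


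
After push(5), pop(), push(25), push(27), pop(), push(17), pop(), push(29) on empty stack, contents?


push(5) -> [5]
pop() returns 5 -> []
push(25) -> [25]
push(27) -> [25, 27]
pop() returns 27 -> [25]
push(17) -> [25, 17]
pop() returns 17 -> [25]
push(29) -> [25, 29]
Final stack (bottom to top): [25, 29]


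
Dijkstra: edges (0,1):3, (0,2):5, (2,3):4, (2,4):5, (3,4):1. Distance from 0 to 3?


Dijkstra from 0:
Distances: {0: 0, 1: 3, 2: 5, 3: 9, 4: 10}
Shortest distance to 3 = 9, path = [0, 2, 3]


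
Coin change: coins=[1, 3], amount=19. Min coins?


dp[0]=0; dp[i]=1+min(dp[i-c] for c in coins)
...dp[14]=6, dp[15]=5, dp[16]=6, dp[17]=7, dp[18]=6, dp[19]=7
Minimum coins for 19 = 7


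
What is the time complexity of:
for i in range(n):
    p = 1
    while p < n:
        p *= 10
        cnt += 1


Per nesting level: O(n) * O(log n) = O(n log n)
Complexity: O(n log n)


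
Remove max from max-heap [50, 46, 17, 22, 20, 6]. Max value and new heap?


Max = 50
Replace root with last, heapify down
Resulting heap: [46, 22, 17, 6, 20]


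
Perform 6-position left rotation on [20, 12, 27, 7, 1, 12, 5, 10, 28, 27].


Left rotate by 6: [5, 10, 28, 27, 20, 12, 27, 7, 1, 12]


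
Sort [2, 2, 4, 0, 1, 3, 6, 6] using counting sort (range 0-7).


Count array: [1, 1, 2, 1, 1, 0, 2, 0]
Reconstruct: [0, 1, 2, 2, 3, 4, 6, 6]


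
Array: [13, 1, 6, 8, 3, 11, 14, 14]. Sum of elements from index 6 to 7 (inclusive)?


Prefix sums: [0, 13, 14, 20, 28, 31, 42, 56, 70]
Sum[6..7] = prefix[8] - prefix[6] = 70 - 42 = 28


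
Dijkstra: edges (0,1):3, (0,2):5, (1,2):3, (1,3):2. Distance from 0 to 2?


Dijkstra from 0:
Distances: {0: 0, 1: 3, 2: 5, 3: 5}
Shortest distance to 2 = 5, path = [0, 2]


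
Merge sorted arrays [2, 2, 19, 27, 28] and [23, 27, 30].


Compare heads, take smaller each step.
Merged: [2, 2, 19, 23, 27, 27, 28, 30]


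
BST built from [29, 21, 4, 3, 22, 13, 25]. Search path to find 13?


BST root = 29
Search for 13: compare at each node
Path: [29, 21, 4, 13]


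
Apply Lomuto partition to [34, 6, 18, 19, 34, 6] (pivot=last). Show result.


Elements <= 6 go left of pivot.
Result: [6, 6, 18, 19, 34, 34], pivot at index 1


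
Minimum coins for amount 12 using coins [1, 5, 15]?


dp[0]=0; dp[i]=1+min(dp[i-c] for c in coins)
...dp[7]=3, dp[8]=4, dp[9]=5, dp[10]=2, dp[11]=3, dp[12]=4
Minimum coins for 12 = 4


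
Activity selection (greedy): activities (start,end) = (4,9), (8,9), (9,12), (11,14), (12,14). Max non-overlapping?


Greedy: pick earliest-ending, then skip overlaps.
Selected (3 activities): [(4, 9), (9, 12), (12, 14)]


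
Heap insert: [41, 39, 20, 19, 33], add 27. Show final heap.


Append 27: [41, 39, 20, 19, 33, 27]
Bubble up: swap idx 5(27) with idx 2(20)
Result: [41, 39, 27, 19, 33, 20]


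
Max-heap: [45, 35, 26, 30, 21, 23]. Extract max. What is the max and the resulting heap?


Max = 45
Replace root with last, heapify down
Resulting heap: [35, 30, 26, 23, 21]


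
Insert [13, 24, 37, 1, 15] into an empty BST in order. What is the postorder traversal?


Root = 13; build tree by BST insertion.
Postorder traversal: [1, 15, 37, 24, 13]


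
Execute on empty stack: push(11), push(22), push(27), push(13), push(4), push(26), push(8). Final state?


push(11) -> [11]
push(22) -> [11, 22]
push(27) -> [11, 22, 27]
push(13) -> [11, 22, 27, 13]
push(4) -> [11, 22, 27, 13, 4]
push(26) -> [11, 22, 27, 13, 4, 26]
push(8) -> [11, 22, 27, 13, 4, 26, 8]
Final stack (bottom to top): [11, 22, 27, 13, 4, 26, 8]


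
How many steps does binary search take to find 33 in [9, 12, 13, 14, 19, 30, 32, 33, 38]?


Search for 33:
[0,8] mid=4 arr[4]=19
[5,8] mid=6 arr[6]=32
[7,8] mid=7 arr[7]=33
Total: 3 comparisons


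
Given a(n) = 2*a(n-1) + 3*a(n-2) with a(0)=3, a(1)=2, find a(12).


Build bottom-up:
...a(10)=73813, a(11)=221432, a(12)=2*221432+3*73813=664303


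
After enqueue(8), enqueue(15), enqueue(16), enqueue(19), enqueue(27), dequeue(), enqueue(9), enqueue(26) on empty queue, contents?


enqueue(8) -> [8]
enqueue(15) -> [8, 15]
enqueue(16) -> [8, 15, 16]
enqueue(19) -> [8, 15, 16, 19]
enqueue(27) -> [8, 15, 16, 19, 27]
dequeue() returns 8 -> [15, 16, 19, 27]
enqueue(9) -> [15, 16, 19, 27, 9]
enqueue(26) -> [15, 16, 19, 27, 9, 26]
Final queue (front to back): [15, 16, 19, 27, 9, 26]


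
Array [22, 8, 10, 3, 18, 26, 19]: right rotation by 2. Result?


Right rotate by 2: [26, 19, 22, 8, 10, 3, 18]


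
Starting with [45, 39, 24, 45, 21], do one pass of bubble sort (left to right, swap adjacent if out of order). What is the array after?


After one pass: [39, 24, 45, 21, 45]


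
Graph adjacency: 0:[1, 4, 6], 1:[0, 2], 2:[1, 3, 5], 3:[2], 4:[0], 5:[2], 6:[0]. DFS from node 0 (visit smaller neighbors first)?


DFS stack-based: start with [0]
Visit order: [0, 1, 2, 3, 5, 4, 6]


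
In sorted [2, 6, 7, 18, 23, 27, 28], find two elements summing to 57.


Two pointers: lo=0, hi=6
No pair sums to 57


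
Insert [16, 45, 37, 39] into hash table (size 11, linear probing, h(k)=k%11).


Insertions: 16->slot 5; 45->slot 1; 37->slot 4; 39->slot 6
Table: [None, 45, None, None, 37, 16, 39, None, None, None, None]


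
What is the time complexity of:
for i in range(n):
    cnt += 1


Per nesting level: O(n) = O(n)
Complexity: O(n)


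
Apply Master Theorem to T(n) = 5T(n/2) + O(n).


a=5, b=2, c=1. log_2(5)=2.322 > c=1. Case 1: O(n^log_b(a)) = O(n^2.322)
Complexity: O(n^2.322)


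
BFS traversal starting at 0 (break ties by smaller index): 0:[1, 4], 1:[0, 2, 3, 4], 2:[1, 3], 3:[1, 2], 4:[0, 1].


BFS queue: start with [0]
Visit order: [0, 1, 4, 2, 3]


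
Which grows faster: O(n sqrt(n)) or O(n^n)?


n^1.5 grows slower than n^n
O(n sqrt(n)) is asymptotically smaller; O(n^n) grows faster


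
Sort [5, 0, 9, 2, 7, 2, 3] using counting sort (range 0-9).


Count array: [1, 0, 2, 1, 0, 1, 0, 1, 0, 1]
Reconstruct: [0, 2, 2, 3, 5, 7, 9]


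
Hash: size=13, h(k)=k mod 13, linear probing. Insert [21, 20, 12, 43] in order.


Insertions: 21->slot 8; 20->slot 7; 12->slot 12; 43->slot 4
Table: [None, None, None, None, 43, None, None, 20, 21, None, None, None, 12]


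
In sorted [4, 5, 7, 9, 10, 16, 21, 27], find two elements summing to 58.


Two pointers: lo=0, hi=7
No pair sums to 58


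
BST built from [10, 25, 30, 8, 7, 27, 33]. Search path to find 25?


BST root = 10
Search for 25: compare at each node
Path: [10, 25]


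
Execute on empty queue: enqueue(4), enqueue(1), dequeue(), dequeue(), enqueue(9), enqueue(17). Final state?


enqueue(4) -> [4]
enqueue(1) -> [4, 1]
dequeue() returns 4 -> [1]
dequeue() returns 1 -> []
enqueue(9) -> [9]
enqueue(17) -> [9, 17]
Final queue (front to back): [9, 17]


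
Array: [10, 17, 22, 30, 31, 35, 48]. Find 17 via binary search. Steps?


Search for 17:
[0,6] mid=3 arr[3]=30
[0,2] mid=1 arr[1]=17
Total: 2 comparisons


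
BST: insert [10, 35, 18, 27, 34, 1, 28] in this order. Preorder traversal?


Root = 10; build tree by BST insertion.
Preorder traversal: [10, 1, 35, 18, 27, 34, 28]


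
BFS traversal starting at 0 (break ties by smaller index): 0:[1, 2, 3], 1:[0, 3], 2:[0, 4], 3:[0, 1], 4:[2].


BFS queue: start with [0]
Visit order: [0, 1, 2, 3, 4]


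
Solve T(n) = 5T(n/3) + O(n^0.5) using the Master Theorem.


a=5, b=3, c=0.5. log_3(5)=1.465 > c=0.5. Case 1: O(n^log_b(a)) = O(n^1.465)
Complexity: O(n^1.465)


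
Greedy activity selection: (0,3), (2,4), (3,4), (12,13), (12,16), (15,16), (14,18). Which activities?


Greedy: pick earliest-ending, then skip overlaps.
Selected (4 activities): [(0, 3), (3, 4), (12, 13), (15, 16)]


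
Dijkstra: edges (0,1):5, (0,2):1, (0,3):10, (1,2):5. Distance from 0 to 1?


Dijkstra from 0:
Distances: {0: 0, 1: 5, 2: 1, 3: 10}
Shortest distance to 1 = 5, path = [0, 1]


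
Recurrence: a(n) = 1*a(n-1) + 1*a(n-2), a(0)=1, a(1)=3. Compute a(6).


Build bottom-up:
...a(4)=11, a(5)=18, a(6)=1*18+1*11=29


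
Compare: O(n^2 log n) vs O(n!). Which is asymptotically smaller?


n^2 log n grows slower than factorial
O(n^2 log n) is asymptotically smaller; O(n!) grows faster


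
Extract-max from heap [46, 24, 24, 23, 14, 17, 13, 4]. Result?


Max = 46
Replace root with last, heapify down
Resulting heap: [24, 23, 24, 4, 14, 17, 13]


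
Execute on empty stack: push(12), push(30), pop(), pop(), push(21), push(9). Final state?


push(12) -> [12]
push(30) -> [12, 30]
pop() returns 30 -> [12]
pop() returns 12 -> []
push(21) -> [21]
push(9) -> [21, 9]
Final stack (bottom to top): [21, 9]


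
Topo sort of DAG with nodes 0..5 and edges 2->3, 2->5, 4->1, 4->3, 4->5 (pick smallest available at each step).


Kahn's algorithm, process smallest node first
Order: [0, 2, 4, 1, 3, 5]


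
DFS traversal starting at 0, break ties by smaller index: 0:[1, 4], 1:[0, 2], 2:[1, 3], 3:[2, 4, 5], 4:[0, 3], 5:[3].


DFS stack-based: start with [0]
Visit order: [0, 1, 2, 3, 4, 5]


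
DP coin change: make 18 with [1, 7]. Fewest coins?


dp[0]=0; dp[i]=1+min(dp[i-c] for c in coins)
...dp[13]=7, dp[14]=2, dp[15]=3, dp[16]=4, dp[17]=5, dp[18]=6
Minimum coins for 18 = 6


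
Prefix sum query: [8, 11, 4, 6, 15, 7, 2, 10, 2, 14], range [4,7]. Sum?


Prefix sums: [0, 8, 19, 23, 29, 44, 51, 53, 63, 65, 79]
Sum[4..7] = prefix[8] - prefix[4] = 63 - 29 = 34


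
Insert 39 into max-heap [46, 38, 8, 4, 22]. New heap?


Append 39: [46, 38, 8, 4, 22, 39]
Bubble up: swap idx 5(39) with idx 2(8)
Result: [46, 38, 39, 4, 22, 8]


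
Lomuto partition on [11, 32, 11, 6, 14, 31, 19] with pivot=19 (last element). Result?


Elements <= 19 go left of pivot.
Result: [11, 11, 6, 14, 19, 31, 32], pivot at index 4


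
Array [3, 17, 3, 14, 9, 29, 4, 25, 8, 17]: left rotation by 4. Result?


Left rotate by 4: [9, 29, 4, 25, 8, 17, 3, 17, 3, 14]


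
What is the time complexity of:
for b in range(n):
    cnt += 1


Per nesting level: O(n) = O(n)
Complexity: O(n)


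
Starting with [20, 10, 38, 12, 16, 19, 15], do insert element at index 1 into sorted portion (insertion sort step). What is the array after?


After one pass: [10, 20, 38, 12, 16, 19, 15]


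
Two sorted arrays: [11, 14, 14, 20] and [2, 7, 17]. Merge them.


Compare heads, take smaller each step.
Merged: [2, 7, 11, 14, 14, 17, 20]


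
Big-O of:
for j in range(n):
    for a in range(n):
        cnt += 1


Per nesting level: O(n) * O(n) = O(n^2)
Complexity: O(n^2)


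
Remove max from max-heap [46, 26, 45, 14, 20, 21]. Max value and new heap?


Max = 46
Replace root with last, heapify down
Resulting heap: [45, 26, 21, 14, 20]


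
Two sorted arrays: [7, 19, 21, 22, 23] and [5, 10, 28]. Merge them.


Compare heads, take smaller each step.
Merged: [5, 7, 10, 19, 21, 22, 23, 28]


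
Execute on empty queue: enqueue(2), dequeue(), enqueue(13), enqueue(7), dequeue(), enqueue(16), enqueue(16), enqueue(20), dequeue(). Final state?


enqueue(2) -> [2]
dequeue() returns 2 -> []
enqueue(13) -> [13]
enqueue(7) -> [13, 7]
dequeue() returns 13 -> [7]
enqueue(16) -> [7, 16]
enqueue(16) -> [7, 16, 16]
enqueue(20) -> [7, 16, 16, 20]
dequeue() returns 7 -> [16, 16, 20]
Final queue (front to back): [16, 16, 20]


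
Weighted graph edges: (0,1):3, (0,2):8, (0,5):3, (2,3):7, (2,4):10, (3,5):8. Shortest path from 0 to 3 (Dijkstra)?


Dijkstra from 0:
Distances: {0: 0, 1: 3, 2: 8, 3: 11, 4: 18, 5: 3}
Shortest distance to 3 = 11, path = [0, 5, 3]


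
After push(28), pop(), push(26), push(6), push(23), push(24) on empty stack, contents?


push(28) -> [28]
pop() returns 28 -> []
push(26) -> [26]
push(6) -> [26, 6]
push(23) -> [26, 6, 23]
push(24) -> [26, 6, 23, 24]
Final stack (bottom to top): [26, 6, 23, 24]


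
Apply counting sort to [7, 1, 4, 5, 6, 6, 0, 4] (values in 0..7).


Count array: [1, 1, 0, 0, 2, 1, 2, 1]
Reconstruct: [0, 1, 4, 4, 5, 6, 6, 7]


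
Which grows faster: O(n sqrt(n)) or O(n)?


linear grows slower than n^1.5
O(n) is asymptotically smaller; O(n sqrt(n)) grows faster


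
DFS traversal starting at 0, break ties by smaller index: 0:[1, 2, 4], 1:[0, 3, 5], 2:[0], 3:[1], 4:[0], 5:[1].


DFS stack-based: start with [0]
Visit order: [0, 1, 3, 5, 2, 4]


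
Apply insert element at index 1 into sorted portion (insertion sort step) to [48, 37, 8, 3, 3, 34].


After one pass: [37, 48, 8, 3, 3, 34]


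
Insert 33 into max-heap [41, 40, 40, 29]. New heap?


Append 33: [41, 40, 40, 29, 33]
Bubble up: no swaps needed
Result: [41, 40, 40, 29, 33]
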